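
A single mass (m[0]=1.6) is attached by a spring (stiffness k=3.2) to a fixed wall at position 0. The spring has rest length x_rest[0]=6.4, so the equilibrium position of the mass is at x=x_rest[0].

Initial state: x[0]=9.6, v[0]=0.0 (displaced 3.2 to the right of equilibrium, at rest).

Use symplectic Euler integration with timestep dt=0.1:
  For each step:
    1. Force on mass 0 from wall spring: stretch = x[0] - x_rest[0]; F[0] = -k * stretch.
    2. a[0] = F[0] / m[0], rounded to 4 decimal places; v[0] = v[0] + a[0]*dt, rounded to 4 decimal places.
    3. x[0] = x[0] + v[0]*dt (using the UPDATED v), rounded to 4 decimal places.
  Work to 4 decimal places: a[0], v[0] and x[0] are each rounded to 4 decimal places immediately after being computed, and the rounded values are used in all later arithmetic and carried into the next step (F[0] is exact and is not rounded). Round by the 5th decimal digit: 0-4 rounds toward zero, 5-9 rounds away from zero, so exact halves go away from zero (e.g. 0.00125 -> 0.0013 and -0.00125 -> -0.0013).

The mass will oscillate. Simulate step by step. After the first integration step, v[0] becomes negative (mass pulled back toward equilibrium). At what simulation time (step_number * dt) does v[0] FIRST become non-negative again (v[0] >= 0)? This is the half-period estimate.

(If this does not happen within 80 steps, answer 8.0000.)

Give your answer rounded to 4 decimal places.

Step 0: x=[9.6000] v=[0.0000]
Step 1: x=[9.5360] v=[-0.6400]
Step 2: x=[9.4093] v=[-1.2672]
Step 3: x=[9.2224] v=[-1.8691]
Step 4: x=[8.9790] v=[-2.4336]
Step 5: x=[8.6841] v=[-2.9494]
Step 6: x=[8.3435] v=[-3.4062]
Step 7: x=[7.9640] v=[-3.7949]
Step 8: x=[7.5532] v=[-4.1077]
Step 9: x=[7.1194] v=[-4.3383]
Step 10: x=[6.6712] v=[-4.4822]
Step 11: x=[6.2176] v=[-4.5364]
Step 12: x=[5.7676] v=[-4.4999]
Step 13: x=[5.3303] v=[-4.3734]
Step 14: x=[4.9144] v=[-4.1595]
Step 15: x=[4.5282] v=[-3.8624]
Step 16: x=[4.1794] v=[-3.4880]
Step 17: x=[3.8750] v=[-3.0439]
Step 18: x=[3.6211] v=[-2.5389]
Step 19: x=[3.4228] v=[-1.9831]
Step 20: x=[3.2840] v=[-1.3877]
Step 21: x=[3.2076] v=[-0.7645]
Step 22: x=[3.1950] v=[-0.1260]
Step 23: x=[3.2465] v=[0.5150]
First v>=0 after going negative at step 23, time=2.3000

Answer: 2.3000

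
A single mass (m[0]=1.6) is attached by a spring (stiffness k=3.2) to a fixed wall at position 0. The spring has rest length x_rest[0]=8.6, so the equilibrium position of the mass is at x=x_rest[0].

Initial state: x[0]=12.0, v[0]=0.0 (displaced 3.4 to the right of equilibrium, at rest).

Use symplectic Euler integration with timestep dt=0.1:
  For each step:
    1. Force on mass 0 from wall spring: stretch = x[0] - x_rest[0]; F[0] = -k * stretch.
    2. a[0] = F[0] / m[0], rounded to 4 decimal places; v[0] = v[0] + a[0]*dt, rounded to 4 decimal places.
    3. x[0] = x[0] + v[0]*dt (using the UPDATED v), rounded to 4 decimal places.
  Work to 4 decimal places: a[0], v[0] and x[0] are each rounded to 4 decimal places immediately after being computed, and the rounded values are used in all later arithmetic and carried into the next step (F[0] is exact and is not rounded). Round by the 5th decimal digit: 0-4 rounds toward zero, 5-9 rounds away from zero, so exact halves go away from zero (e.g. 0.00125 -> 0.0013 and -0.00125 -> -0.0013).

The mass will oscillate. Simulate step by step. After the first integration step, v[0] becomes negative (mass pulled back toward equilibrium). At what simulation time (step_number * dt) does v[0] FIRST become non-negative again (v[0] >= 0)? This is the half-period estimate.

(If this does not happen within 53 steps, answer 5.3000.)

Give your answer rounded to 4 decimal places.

Step 0: x=[12.0000] v=[0.0000]
Step 1: x=[11.9320] v=[-0.6800]
Step 2: x=[11.7974] v=[-1.3464]
Step 3: x=[11.5988] v=[-1.9859]
Step 4: x=[11.3402] v=[-2.5857]
Step 5: x=[11.0268] v=[-3.1337]
Step 6: x=[10.6649] v=[-3.6191]
Step 7: x=[10.2617] v=[-4.0321]
Step 8: x=[9.8253] v=[-4.3644]
Step 9: x=[9.3644] v=[-4.6095]
Step 10: x=[8.8882] v=[-4.7624]
Step 11: x=[8.4062] v=[-4.8200]
Step 12: x=[7.9281] v=[-4.7812]
Step 13: x=[7.4634] v=[-4.6468]
Step 14: x=[7.0215] v=[-4.4195]
Step 15: x=[6.6111] v=[-4.1038]
Step 16: x=[6.2405] v=[-3.7060]
Step 17: x=[5.9171] v=[-3.2341]
Step 18: x=[5.6474] v=[-2.6975]
Step 19: x=[5.4367] v=[-2.1070]
Step 20: x=[5.2893] v=[-1.4743]
Step 21: x=[5.2081] v=[-0.8122]
Step 22: x=[5.1947] v=[-0.1338]
Step 23: x=[5.2494] v=[0.5473]
First v>=0 after going negative at step 23, time=2.3000

Answer: 2.3000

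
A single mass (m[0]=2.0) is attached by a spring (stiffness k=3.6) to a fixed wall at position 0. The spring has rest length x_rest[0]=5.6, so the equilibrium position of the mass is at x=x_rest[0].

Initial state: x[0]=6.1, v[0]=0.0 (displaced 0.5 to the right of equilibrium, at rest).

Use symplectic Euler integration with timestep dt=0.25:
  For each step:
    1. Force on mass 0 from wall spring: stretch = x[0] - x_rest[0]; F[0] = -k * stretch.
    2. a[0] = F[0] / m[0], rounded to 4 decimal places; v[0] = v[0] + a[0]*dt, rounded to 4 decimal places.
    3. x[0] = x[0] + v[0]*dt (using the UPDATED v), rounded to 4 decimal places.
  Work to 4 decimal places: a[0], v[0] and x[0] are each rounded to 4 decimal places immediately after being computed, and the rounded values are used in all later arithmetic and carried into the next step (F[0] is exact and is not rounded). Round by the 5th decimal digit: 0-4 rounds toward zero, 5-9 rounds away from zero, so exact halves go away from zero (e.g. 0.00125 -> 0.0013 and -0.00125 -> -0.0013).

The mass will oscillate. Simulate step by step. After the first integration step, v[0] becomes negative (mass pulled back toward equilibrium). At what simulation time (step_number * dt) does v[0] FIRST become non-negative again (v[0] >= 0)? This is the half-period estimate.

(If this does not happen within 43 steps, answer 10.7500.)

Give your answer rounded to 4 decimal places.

Answer: 2.5000

Derivation:
Step 0: x=[6.1000] v=[0.0000]
Step 1: x=[6.0438] v=[-0.2250]
Step 2: x=[5.9376] v=[-0.4247]
Step 3: x=[5.7935] v=[-0.5766]
Step 4: x=[5.6276] v=[-0.6637]
Step 5: x=[5.4586] v=[-0.6761]
Step 6: x=[5.3055] v=[-0.6125]
Step 7: x=[5.1855] v=[-0.4800]
Step 8: x=[5.1121] v=[-0.2935]
Step 9: x=[5.0936] v=[-0.0740]
Step 10: x=[5.1321] v=[0.1539]
First v>=0 after going negative at step 10, time=2.5000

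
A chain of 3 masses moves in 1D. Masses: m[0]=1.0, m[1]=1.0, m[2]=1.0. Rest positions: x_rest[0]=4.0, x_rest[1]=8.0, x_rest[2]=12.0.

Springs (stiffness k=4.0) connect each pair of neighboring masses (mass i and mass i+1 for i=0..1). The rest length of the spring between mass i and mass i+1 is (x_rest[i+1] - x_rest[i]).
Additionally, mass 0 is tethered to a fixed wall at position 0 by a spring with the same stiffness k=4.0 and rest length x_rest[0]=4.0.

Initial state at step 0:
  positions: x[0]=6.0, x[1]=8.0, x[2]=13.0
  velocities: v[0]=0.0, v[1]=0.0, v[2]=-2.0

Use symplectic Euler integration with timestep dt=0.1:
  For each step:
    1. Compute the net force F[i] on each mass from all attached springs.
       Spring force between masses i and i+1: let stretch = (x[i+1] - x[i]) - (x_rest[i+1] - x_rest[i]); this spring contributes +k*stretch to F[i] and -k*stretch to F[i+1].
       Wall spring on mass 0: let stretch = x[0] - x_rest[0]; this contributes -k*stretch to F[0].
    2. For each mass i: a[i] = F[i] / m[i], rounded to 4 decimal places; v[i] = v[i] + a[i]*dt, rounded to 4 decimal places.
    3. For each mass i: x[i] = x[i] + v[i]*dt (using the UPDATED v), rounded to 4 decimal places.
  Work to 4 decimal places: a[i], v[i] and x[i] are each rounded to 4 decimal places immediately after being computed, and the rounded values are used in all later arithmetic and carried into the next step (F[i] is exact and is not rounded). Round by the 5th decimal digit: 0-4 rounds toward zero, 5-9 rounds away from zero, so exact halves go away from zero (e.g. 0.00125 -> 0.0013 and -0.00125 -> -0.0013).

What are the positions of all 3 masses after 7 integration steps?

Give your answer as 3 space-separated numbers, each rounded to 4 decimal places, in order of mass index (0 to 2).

Step 0: x=[6.0000 8.0000 13.0000] v=[0.0000 0.0000 -2.0000]
Step 1: x=[5.8400 8.1200 12.7600] v=[-1.6000 1.2000 -2.4000]
Step 2: x=[5.5376 8.3344 12.4944] v=[-3.0240 2.1440 -2.6560]
Step 3: x=[5.1256 8.6033 12.2224] v=[-4.1203 2.6893 -2.7200]
Step 4: x=[4.6477 8.8779 11.9656] v=[-4.7795 2.7459 -2.5676]
Step 5: x=[4.1531 9.1068 11.7453] v=[-4.9465 2.2889 -2.2027]
Step 6: x=[3.6905 9.2431 11.5795] v=[-4.6263 1.3628 -1.6581]
Step 7: x=[3.3024 9.2507 11.4802] v=[-3.8815 0.0763 -0.9927]

Answer: 3.3024 9.2507 11.4802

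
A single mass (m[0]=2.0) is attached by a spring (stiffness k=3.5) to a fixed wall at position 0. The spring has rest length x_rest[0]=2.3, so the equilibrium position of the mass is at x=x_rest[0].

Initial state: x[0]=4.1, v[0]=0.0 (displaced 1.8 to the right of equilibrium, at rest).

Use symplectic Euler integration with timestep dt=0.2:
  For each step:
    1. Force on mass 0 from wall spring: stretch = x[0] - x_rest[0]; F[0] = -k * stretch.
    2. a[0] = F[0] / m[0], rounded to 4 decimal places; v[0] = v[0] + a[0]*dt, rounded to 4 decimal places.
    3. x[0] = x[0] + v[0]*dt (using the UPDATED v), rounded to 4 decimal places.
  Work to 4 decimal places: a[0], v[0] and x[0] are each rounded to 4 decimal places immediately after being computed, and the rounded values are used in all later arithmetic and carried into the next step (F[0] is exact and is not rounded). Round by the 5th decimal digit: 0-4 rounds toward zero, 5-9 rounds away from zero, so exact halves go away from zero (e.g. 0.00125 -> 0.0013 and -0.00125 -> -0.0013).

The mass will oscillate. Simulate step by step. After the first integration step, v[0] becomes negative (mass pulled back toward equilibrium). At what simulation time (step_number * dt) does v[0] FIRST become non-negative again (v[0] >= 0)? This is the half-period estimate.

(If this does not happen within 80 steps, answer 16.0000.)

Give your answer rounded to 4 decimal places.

Answer: 2.4000

Derivation:
Step 0: x=[4.1000] v=[0.0000]
Step 1: x=[3.9740] v=[-0.6300]
Step 2: x=[3.7308] v=[-1.2159]
Step 3: x=[3.3875] v=[-1.7167]
Step 4: x=[2.9680] v=[-2.0973]
Step 5: x=[2.5018] v=[-2.3311]
Step 6: x=[2.0215] v=[-2.4017]
Step 7: x=[1.5607] v=[-2.3042]
Step 8: x=[1.1516] v=[-2.0454]
Step 9: x=[0.8229] v=[-1.6435]
Step 10: x=[0.5976] v=[-1.1265]
Step 11: x=[0.4915] v=[-0.5307]
Step 12: x=[0.5120] v=[0.1023]
First v>=0 after going negative at step 12, time=2.4000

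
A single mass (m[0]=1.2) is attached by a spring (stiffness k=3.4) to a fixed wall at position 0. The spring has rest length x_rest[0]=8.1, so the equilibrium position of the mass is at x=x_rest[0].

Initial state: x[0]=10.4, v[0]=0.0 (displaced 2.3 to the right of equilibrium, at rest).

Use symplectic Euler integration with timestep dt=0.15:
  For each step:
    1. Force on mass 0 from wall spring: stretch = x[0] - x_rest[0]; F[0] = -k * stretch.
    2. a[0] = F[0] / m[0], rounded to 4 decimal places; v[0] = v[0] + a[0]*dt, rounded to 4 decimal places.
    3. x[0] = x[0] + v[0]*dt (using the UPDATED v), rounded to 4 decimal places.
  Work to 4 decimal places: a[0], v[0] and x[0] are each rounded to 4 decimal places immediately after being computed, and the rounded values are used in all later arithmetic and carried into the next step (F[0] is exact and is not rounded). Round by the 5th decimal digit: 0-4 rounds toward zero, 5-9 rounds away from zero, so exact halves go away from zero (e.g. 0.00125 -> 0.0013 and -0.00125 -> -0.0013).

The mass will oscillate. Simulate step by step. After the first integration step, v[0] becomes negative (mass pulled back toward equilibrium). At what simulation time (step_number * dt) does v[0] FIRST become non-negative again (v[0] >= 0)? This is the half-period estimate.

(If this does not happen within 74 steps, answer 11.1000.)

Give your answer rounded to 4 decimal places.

Step 0: x=[10.4000] v=[0.0000]
Step 1: x=[10.2534] v=[-0.9775]
Step 2: x=[9.9695] v=[-1.8927]
Step 3: x=[9.5664] v=[-2.6872]
Step 4: x=[9.0698] v=[-3.3104]
Step 5: x=[8.5114] v=[-3.7226]
Step 6: x=[7.9268] v=[-3.8974]
Step 7: x=[7.3532] v=[-3.8238]
Step 8: x=[6.8272] v=[-3.5064]
Step 9: x=[6.3824] v=[-2.9655]
Step 10: x=[6.0471] v=[-2.2355]
Step 11: x=[5.8427] v=[-1.3630]
Step 12: x=[5.7822] v=[-0.4036]
Step 13: x=[5.8694] v=[0.5815]
First v>=0 after going negative at step 13, time=1.9500

Answer: 1.9500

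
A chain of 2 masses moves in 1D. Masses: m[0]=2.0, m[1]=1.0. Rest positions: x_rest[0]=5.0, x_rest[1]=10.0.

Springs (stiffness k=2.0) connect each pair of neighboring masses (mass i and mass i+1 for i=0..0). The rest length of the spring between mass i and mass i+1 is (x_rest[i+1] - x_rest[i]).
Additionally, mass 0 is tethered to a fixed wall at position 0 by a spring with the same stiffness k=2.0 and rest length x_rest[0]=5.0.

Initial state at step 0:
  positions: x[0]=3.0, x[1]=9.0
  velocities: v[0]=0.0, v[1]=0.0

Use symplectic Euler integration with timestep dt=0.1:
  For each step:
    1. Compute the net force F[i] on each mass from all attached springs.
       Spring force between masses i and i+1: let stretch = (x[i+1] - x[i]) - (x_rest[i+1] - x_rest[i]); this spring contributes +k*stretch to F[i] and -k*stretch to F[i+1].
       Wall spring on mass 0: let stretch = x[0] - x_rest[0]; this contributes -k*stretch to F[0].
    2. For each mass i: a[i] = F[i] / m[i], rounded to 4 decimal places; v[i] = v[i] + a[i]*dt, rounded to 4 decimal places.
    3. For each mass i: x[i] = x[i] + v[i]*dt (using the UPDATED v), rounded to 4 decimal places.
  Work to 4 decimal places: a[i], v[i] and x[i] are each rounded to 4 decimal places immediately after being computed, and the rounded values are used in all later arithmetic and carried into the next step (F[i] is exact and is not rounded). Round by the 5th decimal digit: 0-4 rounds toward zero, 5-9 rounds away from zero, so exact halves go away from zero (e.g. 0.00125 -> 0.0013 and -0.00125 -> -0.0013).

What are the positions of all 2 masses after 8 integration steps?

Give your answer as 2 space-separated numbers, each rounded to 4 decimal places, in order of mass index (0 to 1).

Answer: 3.9236 8.4740

Derivation:
Step 0: x=[3.0000 9.0000] v=[0.0000 0.0000]
Step 1: x=[3.0300 8.9800] v=[0.3000 -0.2000]
Step 2: x=[3.0892 8.9410] v=[0.5920 -0.3900]
Step 3: x=[3.1760 8.8850] v=[0.8683 -0.5604]
Step 4: x=[3.2882 8.8148] v=[1.1216 -0.7022]
Step 5: x=[3.4227 8.7341] v=[1.3454 -0.8075]
Step 6: x=[3.5761 8.6471] v=[1.5343 -0.8698]
Step 7: x=[3.7445 8.5587] v=[1.6838 -0.8840]
Step 8: x=[3.9236 8.4740] v=[1.7908 -0.8468]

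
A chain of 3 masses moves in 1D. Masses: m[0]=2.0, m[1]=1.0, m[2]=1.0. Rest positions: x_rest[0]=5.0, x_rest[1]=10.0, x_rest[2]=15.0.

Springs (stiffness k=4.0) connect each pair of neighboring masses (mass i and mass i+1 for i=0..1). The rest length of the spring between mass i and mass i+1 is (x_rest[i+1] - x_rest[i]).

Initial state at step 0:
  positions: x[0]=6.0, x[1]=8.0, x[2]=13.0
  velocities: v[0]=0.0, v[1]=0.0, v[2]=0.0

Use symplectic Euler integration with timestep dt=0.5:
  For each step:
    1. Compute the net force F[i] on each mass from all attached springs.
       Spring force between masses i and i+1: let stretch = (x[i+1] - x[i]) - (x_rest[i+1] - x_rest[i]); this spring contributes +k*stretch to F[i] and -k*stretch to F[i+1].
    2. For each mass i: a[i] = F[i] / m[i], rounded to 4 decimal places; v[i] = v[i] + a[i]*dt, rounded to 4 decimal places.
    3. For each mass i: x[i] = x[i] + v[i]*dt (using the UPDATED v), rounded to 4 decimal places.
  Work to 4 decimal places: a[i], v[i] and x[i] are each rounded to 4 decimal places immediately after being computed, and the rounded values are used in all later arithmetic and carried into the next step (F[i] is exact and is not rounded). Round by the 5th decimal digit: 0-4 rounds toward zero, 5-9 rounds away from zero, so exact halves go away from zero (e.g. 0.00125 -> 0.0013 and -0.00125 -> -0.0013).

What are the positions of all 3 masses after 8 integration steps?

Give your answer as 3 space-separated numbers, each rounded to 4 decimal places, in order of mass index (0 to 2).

Answer: 4.8868 10.0860 13.1407

Derivation:
Step 0: x=[6.0000 8.0000 13.0000] v=[0.0000 0.0000 0.0000]
Step 1: x=[4.5000 11.0000 13.0000] v=[-3.0000 6.0000 0.0000]
Step 2: x=[3.7500 9.5000 16.0000] v=[-1.5000 -3.0000 6.0000]
Step 3: x=[3.3750 8.7500 17.5000] v=[-0.7500 -1.5000 3.0000]
Step 4: x=[3.1875 11.3750 15.2500] v=[-0.3750 5.2500 -4.5000]
Step 5: x=[4.5938 9.6875 14.1250] v=[2.8125 -3.3750 -2.2500]
Step 6: x=[6.0469 7.3438 13.5625] v=[2.9062 -4.6874 -1.1250]
Step 7: x=[5.6485 9.9219 11.7813] v=[-0.7969 5.1562 -3.5624]
Step 8: x=[4.8868 10.0860 13.1407] v=[-1.5235 0.3282 2.7188]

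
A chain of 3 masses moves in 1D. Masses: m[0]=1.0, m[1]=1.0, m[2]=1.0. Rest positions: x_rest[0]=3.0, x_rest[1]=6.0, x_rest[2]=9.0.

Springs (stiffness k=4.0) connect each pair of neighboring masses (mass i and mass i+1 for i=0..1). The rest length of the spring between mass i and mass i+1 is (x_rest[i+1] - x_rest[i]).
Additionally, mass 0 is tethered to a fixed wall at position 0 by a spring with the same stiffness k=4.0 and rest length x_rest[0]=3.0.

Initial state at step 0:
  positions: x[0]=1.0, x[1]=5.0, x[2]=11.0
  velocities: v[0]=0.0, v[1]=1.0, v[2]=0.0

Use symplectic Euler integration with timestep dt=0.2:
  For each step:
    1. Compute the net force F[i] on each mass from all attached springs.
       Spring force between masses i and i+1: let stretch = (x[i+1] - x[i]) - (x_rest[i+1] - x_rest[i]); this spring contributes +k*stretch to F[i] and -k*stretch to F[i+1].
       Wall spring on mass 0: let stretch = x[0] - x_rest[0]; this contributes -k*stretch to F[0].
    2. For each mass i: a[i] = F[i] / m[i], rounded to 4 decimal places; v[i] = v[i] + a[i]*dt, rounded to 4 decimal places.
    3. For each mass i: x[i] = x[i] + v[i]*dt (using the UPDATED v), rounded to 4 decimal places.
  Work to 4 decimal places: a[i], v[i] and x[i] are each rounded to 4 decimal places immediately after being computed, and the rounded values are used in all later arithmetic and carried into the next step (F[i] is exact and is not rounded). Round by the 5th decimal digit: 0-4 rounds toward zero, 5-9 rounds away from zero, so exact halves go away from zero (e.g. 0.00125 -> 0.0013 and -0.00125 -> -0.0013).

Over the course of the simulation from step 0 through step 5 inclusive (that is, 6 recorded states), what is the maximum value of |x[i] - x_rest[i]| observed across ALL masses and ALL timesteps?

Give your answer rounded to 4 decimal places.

Answer: 2.3735

Derivation:
Step 0: x=[1.0000 5.0000 11.0000] v=[0.0000 1.0000 0.0000]
Step 1: x=[1.4800 5.5200 10.5200] v=[2.4000 2.6000 -2.4000]
Step 2: x=[2.3696 6.1936 9.7200] v=[4.4480 3.3680 -4.0000]
Step 3: x=[3.4919 6.8196 8.8358] v=[5.6115 3.1299 -4.4211]
Step 4: x=[4.5879 7.2357 8.1090] v=[5.4801 2.0807 -3.6341]
Step 5: x=[5.3735 7.3679 7.7225] v=[3.9280 0.6611 -1.9327]
Max displacement = 2.3735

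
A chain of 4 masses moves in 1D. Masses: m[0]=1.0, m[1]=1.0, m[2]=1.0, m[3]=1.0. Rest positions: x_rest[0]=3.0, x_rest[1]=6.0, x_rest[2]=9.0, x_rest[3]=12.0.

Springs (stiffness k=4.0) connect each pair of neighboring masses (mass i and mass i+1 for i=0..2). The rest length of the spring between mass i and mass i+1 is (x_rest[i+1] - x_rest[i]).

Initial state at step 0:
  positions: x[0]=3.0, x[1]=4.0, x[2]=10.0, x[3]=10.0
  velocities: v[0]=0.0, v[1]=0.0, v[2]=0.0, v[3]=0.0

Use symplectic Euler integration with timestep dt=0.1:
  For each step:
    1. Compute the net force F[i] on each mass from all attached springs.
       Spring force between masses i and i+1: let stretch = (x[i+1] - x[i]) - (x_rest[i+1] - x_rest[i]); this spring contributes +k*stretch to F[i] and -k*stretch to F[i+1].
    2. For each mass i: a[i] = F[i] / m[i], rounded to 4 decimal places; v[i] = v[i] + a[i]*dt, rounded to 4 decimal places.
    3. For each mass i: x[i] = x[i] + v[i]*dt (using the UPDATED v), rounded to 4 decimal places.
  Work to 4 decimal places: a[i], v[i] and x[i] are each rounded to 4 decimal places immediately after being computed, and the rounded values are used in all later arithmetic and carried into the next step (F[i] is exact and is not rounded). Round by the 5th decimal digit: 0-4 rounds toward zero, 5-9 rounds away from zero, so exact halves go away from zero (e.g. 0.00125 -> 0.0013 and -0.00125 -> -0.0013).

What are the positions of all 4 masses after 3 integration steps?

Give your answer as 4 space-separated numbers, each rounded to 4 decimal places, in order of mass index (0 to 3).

Answer: 2.5744 5.0600 8.7157 10.6499

Derivation:
Step 0: x=[3.0000 4.0000 10.0000 10.0000] v=[0.0000 0.0000 0.0000 0.0000]
Step 1: x=[2.9200 4.2000 9.7600 10.1200] v=[-0.8000 2.0000 -2.4000 1.2000]
Step 2: x=[2.7712 4.5712 9.3120 10.3456] v=[-1.4880 3.7120 -4.4800 2.2560]
Step 3: x=[2.5744 5.0600 8.7157 10.6499] v=[-1.9680 4.8883 -5.9629 3.0426]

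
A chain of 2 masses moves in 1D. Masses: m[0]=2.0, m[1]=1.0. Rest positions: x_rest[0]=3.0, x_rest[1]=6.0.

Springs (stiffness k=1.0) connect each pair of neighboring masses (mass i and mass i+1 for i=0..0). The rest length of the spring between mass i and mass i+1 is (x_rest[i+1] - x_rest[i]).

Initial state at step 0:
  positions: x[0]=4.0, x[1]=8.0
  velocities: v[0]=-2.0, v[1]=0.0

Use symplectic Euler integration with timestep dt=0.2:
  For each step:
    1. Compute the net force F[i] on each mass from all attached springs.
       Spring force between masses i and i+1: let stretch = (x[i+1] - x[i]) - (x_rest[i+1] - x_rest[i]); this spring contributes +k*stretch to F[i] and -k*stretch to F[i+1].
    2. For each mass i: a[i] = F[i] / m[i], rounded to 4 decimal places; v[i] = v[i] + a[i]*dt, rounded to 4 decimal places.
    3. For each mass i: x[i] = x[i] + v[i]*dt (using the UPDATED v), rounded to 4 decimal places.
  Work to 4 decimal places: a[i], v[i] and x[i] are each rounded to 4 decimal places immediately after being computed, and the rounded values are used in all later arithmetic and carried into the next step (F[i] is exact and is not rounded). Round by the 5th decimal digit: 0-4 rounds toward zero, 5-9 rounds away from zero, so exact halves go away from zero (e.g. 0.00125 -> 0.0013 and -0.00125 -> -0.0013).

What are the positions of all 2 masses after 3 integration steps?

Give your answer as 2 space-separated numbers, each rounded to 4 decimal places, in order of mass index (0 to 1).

Answer: 2.9456 7.7088

Derivation:
Step 0: x=[4.0000 8.0000] v=[-2.0000 0.0000]
Step 1: x=[3.6200 7.9600] v=[-1.9000 -0.2000]
Step 2: x=[3.2668 7.8664] v=[-1.7660 -0.4680]
Step 3: x=[2.9456 7.7088] v=[-1.6060 -0.7879]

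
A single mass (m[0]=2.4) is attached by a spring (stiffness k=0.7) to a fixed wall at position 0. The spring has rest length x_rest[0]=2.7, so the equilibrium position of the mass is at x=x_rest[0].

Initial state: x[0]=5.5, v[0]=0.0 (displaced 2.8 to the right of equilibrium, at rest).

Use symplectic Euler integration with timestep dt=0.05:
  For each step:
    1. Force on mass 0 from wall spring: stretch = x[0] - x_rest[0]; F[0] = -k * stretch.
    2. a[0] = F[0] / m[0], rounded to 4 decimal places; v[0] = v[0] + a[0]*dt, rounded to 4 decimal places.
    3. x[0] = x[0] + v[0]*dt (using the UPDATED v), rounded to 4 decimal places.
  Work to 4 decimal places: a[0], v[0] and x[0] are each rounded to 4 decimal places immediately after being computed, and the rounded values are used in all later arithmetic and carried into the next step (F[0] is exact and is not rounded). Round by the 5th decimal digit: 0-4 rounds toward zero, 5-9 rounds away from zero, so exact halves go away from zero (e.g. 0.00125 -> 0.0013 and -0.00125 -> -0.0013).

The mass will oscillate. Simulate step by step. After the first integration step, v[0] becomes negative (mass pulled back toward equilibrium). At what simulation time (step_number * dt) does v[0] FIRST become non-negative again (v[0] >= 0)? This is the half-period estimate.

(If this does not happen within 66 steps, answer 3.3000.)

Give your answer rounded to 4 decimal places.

Step 0: x=[5.5000] v=[0.0000]
Step 1: x=[5.4980] v=[-0.0408]
Step 2: x=[5.4939] v=[-0.0816]
Step 3: x=[5.4878] v=[-0.1223]
Step 4: x=[5.4797] v=[-0.1630]
Step 5: x=[5.4695] v=[-0.2035]
Step 6: x=[5.4573] v=[-0.2439]
Step 7: x=[5.4431] v=[-0.2841]
Step 8: x=[5.4269] v=[-0.3241]
Step 9: x=[5.4087] v=[-0.3639]
Step 10: x=[5.3885] v=[-0.4034]
Step 11: x=[5.3664] v=[-0.4426]
Step 12: x=[5.3423] v=[-0.4815]
Step 13: x=[5.3163] v=[-0.5200]
Step 14: x=[5.2884] v=[-0.5582]
Step 15: x=[5.2586] v=[-0.5960]
Step 16: x=[5.2269] v=[-0.6333]
Step 17: x=[5.1934] v=[-0.6702]
Step 18: x=[5.1581] v=[-0.7066]
Step 19: x=[5.1210] v=[-0.7424]
Step 20: x=[5.0821] v=[-0.7777]
Step 21: x=[5.0415] v=[-0.8124]
Step 22: x=[4.9992] v=[-0.8465]
Step 23: x=[4.9552] v=[-0.8800]
Step 24: x=[4.9096] v=[-0.9129]
Step 25: x=[4.8623] v=[-0.9451]
Step 26: x=[4.8135] v=[-0.9766]
Step 27: x=[4.7631] v=[-1.0074]
Step 28: x=[4.7112] v=[-1.0375]
Step 29: x=[4.6579] v=[-1.0668]
Step 30: x=[4.6031] v=[-1.0954]
Step 31: x=[4.5469] v=[-1.1232]
Step 32: x=[4.4894] v=[-1.1501]
Step 33: x=[4.4306] v=[-1.1762]
Step 34: x=[4.3705] v=[-1.2014]
Step 35: x=[4.3092] v=[-1.2258]
Step 36: x=[4.2467] v=[-1.2493]
Step 37: x=[4.1831] v=[-1.2719]
Step 38: x=[4.1184] v=[-1.2935]
Step 39: x=[4.0527] v=[-1.3142]
Step 40: x=[3.9860] v=[-1.3339]
Step 41: x=[3.9184] v=[-1.3527]
Step 42: x=[3.8499] v=[-1.3705]
Step 43: x=[3.7805] v=[-1.3873]
Step 44: x=[3.7103] v=[-1.4031]
Step 45: x=[3.6394] v=[-1.4178]
Step 46: x=[3.5678] v=[-1.4315]
Step 47: x=[3.4956] v=[-1.4442]
Step 48: x=[3.4228] v=[-1.4558]
Step 49: x=[3.3495] v=[-1.4663]
Step 50: x=[3.2757] v=[-1.4758]
Step 51: x=[3.2015] v=[-1.4842]
Step 52: x=[3.1269] v=[-1.4915]
Step 53: x=[3.0520] v=[-1.4977]
Step 54: x=[2.9769] v=[-1.5028]
Step 55: x=[2.9016] v=[-1.5068]
Step 56: x=[2.8261] v=[-1.5097]
Step 57: x=[2.7505] v=[-1.5115]
Step 58: x=[2.6749] v=[-1.5122]
Step 59: x=[2.5993] v=[-1.5118]
Step 60: x=[2.5238] v=[-1.5103]
Step 61: x=[2.4484] v=[-1.5077]
Step 62: x=[2.3732] v=[-1.5040]
Step 63: x=[2.2982] v=[-1.4992]
Step 64: x=[2.2235] v=[-1.4933]
Step 65: x=[2.1492] v=[-1.4864]
Step 66: x=[2.0753] v=[-1.4784]
v[0] did not become non-negative within 66 steps; using fallback time=3.3000

Answer: 3.3000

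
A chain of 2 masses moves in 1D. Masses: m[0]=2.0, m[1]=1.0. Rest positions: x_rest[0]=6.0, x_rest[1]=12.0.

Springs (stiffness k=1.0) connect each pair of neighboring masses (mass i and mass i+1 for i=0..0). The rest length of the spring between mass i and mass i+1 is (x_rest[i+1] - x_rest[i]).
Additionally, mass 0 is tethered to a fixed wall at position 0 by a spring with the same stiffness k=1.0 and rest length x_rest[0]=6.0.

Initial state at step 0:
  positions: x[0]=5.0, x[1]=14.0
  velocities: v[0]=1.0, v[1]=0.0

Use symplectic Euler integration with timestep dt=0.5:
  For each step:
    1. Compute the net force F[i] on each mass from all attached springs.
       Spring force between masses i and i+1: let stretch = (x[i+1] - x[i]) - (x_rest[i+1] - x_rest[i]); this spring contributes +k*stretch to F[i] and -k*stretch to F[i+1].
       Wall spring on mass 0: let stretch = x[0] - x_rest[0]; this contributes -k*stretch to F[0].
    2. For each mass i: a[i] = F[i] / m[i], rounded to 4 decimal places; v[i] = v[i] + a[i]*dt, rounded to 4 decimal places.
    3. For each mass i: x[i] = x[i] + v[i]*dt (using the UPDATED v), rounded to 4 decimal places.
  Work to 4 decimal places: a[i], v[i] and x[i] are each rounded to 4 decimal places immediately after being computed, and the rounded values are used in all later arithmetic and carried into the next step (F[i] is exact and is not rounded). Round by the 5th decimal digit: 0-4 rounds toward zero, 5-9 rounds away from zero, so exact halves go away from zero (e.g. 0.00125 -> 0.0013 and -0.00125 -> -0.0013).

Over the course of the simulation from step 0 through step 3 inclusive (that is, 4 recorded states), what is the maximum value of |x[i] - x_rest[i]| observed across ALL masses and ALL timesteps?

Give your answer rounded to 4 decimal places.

Step 0: x=[5.0000 14.0000] v=[1.0000 0.0000]
Step 1: x=[6.0000 13.2500] v=[2.0000 -1.5000]
Step 2: x=[7.1563 12.1875] v=[2.3125 -2.1250]
Step 3: x=[8.0469 11.3672] v=[1.7812 -1.6406]
Max displacement = 2.0469

Answer: 2.0469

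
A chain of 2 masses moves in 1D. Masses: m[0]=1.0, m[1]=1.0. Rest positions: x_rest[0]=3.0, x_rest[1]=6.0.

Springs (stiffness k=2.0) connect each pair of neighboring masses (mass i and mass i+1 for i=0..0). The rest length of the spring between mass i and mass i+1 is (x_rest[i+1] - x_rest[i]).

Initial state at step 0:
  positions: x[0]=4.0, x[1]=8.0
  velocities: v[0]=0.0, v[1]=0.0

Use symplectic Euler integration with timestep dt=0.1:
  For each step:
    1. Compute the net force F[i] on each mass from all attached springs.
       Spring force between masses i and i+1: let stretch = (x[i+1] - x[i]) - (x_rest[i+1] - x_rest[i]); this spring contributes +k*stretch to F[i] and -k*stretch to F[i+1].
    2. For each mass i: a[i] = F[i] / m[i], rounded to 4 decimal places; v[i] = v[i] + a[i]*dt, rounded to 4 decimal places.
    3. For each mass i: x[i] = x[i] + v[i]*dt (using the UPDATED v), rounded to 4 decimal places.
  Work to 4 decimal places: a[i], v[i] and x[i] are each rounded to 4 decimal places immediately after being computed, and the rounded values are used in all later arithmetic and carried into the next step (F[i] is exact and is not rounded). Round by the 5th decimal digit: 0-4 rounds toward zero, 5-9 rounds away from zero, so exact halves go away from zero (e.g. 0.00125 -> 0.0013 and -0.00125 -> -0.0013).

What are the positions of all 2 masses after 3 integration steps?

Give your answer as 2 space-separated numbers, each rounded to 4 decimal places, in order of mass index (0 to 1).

Answer: 4.1160 7.8840

Derivation:
Step 0: x=[4.0000 8.0000] v=[0.0000 0.0000]
Step 1: x=[4.0200 7.9800] v=[0.2000 -0.2000]
Step 2: x=[4.0592 7.9408] v=[0.3920 -0.3920]
Step 3: x=[4.1160 7.8840] v=[0.5683 -0.5683]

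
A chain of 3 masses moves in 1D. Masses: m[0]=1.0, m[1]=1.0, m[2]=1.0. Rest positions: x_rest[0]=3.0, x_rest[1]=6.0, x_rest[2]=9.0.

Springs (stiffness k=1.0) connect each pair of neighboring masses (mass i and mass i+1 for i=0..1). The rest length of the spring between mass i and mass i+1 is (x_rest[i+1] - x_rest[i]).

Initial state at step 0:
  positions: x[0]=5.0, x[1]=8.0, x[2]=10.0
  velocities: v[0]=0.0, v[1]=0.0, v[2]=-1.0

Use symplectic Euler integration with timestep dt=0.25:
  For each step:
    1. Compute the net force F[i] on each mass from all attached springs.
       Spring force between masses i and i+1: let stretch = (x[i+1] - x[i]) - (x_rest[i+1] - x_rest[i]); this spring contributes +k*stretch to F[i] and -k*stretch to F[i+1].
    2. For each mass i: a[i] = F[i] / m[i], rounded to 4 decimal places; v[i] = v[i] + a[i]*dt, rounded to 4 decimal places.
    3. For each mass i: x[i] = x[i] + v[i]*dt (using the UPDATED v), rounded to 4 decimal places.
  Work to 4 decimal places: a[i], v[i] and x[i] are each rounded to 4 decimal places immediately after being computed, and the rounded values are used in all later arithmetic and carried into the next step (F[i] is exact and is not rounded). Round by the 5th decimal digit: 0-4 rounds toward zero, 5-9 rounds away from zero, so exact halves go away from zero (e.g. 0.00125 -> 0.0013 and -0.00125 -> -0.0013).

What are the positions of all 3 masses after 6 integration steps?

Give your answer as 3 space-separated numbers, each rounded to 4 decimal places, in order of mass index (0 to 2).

Step 0: x=[5.0000 8.0000 10.0000] v=[0.0000 0.0000 -1.0000]
Step 1: x=[5.0000 7.9375 9.8125] v=[0.0000 -0.2500 -0.7500]
Step 2: x=[4.9961 7.8086 9.6953] v=[-0.0156 -0.5156 -0.4688]
Step 3: x=[4.9805 7.6218 9.6477] v=[-0.0625 -0.7471 -0.1905]
Step 4: x=[4.9425 7.3966 9.6610] v=[-0.1522 -0.9010 0.0530]
Step 5: x=[4.8703 7.1595 9.7202] v=[-0.2887 -0.9484 0.2369]
Step 6: x=[4.7537 6.9394 9.8069] v=[-0.4664 -0.8805 0.3467]

Answer: 4.7537 6.9394 9.8069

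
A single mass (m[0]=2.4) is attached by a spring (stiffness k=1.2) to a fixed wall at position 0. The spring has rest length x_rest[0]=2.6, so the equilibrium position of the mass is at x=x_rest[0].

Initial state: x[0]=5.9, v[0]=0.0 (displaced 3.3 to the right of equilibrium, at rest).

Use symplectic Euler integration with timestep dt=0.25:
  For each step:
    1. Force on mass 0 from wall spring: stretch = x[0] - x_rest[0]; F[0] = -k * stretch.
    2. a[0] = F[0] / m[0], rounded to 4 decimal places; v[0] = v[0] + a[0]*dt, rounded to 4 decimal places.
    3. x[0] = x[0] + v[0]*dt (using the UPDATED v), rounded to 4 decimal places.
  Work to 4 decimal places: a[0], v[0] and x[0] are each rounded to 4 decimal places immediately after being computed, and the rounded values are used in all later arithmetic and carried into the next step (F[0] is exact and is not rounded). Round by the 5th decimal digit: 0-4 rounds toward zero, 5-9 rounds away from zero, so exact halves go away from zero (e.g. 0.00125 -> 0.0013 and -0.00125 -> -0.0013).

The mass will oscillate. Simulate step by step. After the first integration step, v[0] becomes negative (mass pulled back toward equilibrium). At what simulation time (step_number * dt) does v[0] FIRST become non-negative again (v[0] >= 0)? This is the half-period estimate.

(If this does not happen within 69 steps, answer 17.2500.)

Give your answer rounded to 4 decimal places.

Step 0: x=[5.9000] v=[0.0000]
Step 1: x=[5.7969] v=[-0.4125]
Step 2: x=[5.5939] v=[-0.8121]
Step 3: x=[5.2973] v=[-1.1864]
Step 4: x=[4.9164] v=[-1.5236]
Step 5: x=[4.4631] v=[-1.8132]
Step 6: x=[3.9516] v=[-2.0461]
Step 7: x=[3.3978] v=[-2.2151]
Step 8: x=[2.8191] v=[-2.3148]
Step 9: x=[2.2336] v=[-2.3422]
Step 10: x=[1.6595] v=[-2.2964]
Step 11: x=[1.1148] v=[-2.1788]
Step 12: x=[0.6165] v=[-1.9932]
Step 13: x=[0.1802] v=[-1.7453]
Step 14: x=[-0.1805] v=[-1.4428]
Step 15: x=[-0.4543] v=[-1.0952]
Step 16: x=[-0.6327] v=[-0.7134]
Step 17: x=[-0.7100] v=[-0.3093]
Step 18: x=[-0.6839] v=[0.1045]
First v>=0 after going negative at step 18, time=4.5000

Answer: 4.5000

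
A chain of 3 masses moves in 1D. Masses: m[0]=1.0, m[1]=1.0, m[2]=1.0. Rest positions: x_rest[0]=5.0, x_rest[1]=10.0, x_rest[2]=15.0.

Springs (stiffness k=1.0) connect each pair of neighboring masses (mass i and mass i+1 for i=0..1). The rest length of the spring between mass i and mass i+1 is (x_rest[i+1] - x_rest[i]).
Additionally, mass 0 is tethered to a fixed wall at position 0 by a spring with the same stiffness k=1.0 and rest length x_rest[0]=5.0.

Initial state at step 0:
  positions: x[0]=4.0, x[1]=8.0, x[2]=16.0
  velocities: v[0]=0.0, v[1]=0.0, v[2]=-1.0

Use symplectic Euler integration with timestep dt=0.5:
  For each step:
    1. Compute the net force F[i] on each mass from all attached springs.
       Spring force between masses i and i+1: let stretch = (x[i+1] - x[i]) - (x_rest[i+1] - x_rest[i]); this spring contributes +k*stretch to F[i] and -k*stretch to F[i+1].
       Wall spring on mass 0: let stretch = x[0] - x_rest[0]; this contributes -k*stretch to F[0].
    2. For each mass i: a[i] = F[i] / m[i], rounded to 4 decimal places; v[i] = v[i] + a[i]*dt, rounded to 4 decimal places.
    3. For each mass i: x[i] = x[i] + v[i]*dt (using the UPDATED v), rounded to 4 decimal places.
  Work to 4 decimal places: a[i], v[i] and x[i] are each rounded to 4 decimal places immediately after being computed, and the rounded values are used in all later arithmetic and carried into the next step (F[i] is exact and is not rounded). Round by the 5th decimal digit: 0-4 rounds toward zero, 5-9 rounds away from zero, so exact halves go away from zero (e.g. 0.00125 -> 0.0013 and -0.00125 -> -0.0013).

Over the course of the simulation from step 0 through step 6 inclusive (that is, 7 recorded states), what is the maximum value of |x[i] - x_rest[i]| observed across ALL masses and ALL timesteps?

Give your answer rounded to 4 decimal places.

Step 0: x=[4.0000 8.0000 16.0000] v=[0.0000 0.0000 -1.0000]
Step 1: x=[4.0000 9.0000 14.7500] v=[0.0000 2.0000 -2.5000]
Step 2: x=[4.2500 10.1875 13.3125] v=[0.5000 2.3750 -2.8750]
Step 3: x=[4.9219 10.6719 12.3438] v=[1.3438 0.9688 -1.9375]
Step 4: x=[5.8009 10.1368 12.2071] v=[1.7579 -1.0703 -0.2735]
Step 5: x=[6.3136 9.0353 12.8028] v=[1.0254 -2.2031 1.1914]
Step 6: x=[5.9283 8.1952 13.7067] v=[-0.7706 -1.6802 1.8077]
Max displacement = 2.7929

Answer: 2.7929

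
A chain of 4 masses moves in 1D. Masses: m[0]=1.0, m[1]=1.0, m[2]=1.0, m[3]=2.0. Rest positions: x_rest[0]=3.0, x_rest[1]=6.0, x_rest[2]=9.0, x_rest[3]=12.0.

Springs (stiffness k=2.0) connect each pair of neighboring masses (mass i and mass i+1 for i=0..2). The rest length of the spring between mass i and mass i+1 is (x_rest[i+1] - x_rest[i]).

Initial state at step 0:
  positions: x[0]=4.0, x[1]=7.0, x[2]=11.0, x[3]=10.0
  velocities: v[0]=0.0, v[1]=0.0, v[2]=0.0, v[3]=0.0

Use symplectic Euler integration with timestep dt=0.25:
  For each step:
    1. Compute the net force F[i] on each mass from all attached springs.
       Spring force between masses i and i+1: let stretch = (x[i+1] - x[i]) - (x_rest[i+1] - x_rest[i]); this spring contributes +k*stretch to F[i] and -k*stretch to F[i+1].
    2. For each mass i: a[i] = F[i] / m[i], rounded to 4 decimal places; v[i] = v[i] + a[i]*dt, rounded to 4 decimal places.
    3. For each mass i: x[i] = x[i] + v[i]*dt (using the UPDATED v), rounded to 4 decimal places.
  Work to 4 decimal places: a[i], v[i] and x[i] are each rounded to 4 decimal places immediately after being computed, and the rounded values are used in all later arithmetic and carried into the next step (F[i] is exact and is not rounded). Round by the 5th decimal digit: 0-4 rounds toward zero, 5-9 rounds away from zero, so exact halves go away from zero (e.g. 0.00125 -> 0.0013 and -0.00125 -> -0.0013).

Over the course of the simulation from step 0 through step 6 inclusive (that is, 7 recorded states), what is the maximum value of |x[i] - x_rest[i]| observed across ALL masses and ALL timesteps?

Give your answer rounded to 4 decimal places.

Step 0: x=[4.0000 7.0000 11.0000 10.0000] v=[0.0000 0.0000 0.0000 0.0000]
Step 1: x=[4.0000 7.1250 10.3750 10.2500] v=[0.0000 0.5000 -2.5000 1.0000]
Step 2: x=[4.0156 7.2656 9.3281 10.6953] v=[0.0625 0.5625 -4.1875 1.7813]
Step 3: x=[4.0625 7.2578 8.1943 11.2427] v=[0.1875 -0.0313 -4.5352 2.1895]
Step 4: x=[4.1338 6.9676 7.3245 11.7871] v=[0.2852 -1.1607 -3.4793 2.1774]
Step 5: x=[4.1843 6.3678 6.9679 12.2401] v=[0.2021 -2.3992 -1.4265 1.8118]
Step 6: x=[4.1328 5.5701 7.1953 12.5511] v=[-0.2062 -3.1909 0.9096 1.2438]
Max displacement = 2.0321

Answer: 2.0321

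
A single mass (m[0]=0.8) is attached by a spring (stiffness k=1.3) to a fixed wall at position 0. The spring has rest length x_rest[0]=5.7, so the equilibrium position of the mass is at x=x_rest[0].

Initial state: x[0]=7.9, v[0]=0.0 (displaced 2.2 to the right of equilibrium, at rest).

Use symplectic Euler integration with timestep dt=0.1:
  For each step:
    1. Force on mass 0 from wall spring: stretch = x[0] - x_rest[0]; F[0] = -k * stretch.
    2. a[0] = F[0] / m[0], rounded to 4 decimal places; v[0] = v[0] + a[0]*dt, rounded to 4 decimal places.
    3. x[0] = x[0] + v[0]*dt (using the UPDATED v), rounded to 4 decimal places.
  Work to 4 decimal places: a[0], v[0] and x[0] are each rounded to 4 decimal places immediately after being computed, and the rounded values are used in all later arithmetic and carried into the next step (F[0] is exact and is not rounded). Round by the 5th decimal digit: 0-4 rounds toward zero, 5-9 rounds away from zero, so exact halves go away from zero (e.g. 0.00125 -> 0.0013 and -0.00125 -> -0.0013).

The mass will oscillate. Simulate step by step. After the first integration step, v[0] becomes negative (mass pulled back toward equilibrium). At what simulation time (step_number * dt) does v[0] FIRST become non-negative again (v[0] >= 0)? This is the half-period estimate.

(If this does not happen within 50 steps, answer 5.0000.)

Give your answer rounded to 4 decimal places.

Answer: 2.5000

Derivation:
Step 0: x=[7.9000] v=[0.0000]
Step 1: x=[7.8643] v=[-0.3575]
Step 2: x=[7.7934] v=[-0.7092]
Step 3: x=[7.6885] v=[-1.0494]
Step 4: x=[7.5513] v=[-1.3725]
Step 5: x=[7.3840] v=[-1.6733]
Step 6: x=[7.1893] v=[-1.9470]
Step 7: x=[6.9704] v=[-2.1890]
Step 8: x=[6.7309] v=[-2.3954]
Step 9: x=[6.4746] v=[-2.5629]
Step 10: x=[6.2057] v=[-2.6888]
Step 11: x=[5.9286] v=[-2.7710]
Step 12: x=[5.6478] v=[-2.8082]
Step 13: x=[5.3678] v=[-2.7997]
Step 14: x=[5.0932] v=[-2.7457]
Step 15: x=[4.8285] v=[-2.6471]
Step 16: x=[4.5780] v=[-2.5055]
Step 17: x=[4.3457] v=[-2.3232]
Step 18: x=[4.1354] v=[-2.1031]
Step 19: x=[3.9505] v=[-1.8489]
Step 20: x=[3.7940] v=[-1.5646]
Step 21: x=[3.6685] v=[-1.2549]
Step 22: x=[3.5760] v=[-0.9248]
Step 23: x=[3.5180] v=[-0.5797]
Step 24: x=[3.4955] v=[-0.2251]
Step 25: x=[3.5088] v=[0.1331]
First v>=0 after going negative at step 25, time=2.5000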